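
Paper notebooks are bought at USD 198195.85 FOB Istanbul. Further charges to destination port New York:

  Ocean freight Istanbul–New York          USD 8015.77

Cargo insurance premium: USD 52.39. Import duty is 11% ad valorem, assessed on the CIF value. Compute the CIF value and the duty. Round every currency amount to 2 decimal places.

CIF value: USD 206264.01; import duty: USD 22689.04

CIF = FOB price + freight + insurance
CIF = 198195.85 + 8015.77 + 52.39 = 206264.01
Import duty = 206264.01 × 11% = 22689.04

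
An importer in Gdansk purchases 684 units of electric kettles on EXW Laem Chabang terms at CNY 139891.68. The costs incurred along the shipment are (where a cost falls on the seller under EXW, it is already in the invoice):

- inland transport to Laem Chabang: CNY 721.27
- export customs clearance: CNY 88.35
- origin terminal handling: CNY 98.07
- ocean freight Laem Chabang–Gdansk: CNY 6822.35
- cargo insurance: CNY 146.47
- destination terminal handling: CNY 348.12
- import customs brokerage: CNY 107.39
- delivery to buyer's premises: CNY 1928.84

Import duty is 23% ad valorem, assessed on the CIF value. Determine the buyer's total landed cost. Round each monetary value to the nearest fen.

Total landed cost: CNY 184139.22

EXW: the seller makes goods available at their premises; the buyer bears all onward costs.
CIF value = EXW price + inland to port + export clearance + origin terminal + freight + insurance = 139891.68 + 721.27 + 88.35 + 98.07 + 6822.35 + 146.47 = 147768.19
Import duty = 147768.19 × 23% = 33986.68
Buyer bears: inland to port 721.27 + export clearance 88.35 + origin terminal 98.07 + freight 6822.35 + insurance 146.47 + destination terminal 348.12 + brokerage 107.39 + delivery 1928.84 + duty 33986.68 = 44247.54
Landed cost = invoice 139891.68 + 44247.54 = 184139.22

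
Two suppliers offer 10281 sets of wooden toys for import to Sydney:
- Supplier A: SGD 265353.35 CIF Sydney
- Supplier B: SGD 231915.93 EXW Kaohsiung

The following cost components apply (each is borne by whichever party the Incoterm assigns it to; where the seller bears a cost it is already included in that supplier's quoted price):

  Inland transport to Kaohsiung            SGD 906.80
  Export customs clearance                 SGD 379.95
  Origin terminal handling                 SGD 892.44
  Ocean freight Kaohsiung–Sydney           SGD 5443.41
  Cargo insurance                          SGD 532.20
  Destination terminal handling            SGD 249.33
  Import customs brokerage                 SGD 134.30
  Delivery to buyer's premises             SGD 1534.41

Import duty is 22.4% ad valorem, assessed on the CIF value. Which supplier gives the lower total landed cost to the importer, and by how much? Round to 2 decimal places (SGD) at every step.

Supplier A (CIF):
The CIF price already equals the CIF value: 265353.35
Import duty = 265353.35 × 22.4% = 59439.15
Buyer bears (A): 249.33 + 134.30 + 1534.41 = 1918.04
Landed cost (A) = invoice 265353.35 + 1918.04 + duty 59439.15 = 326710.54
Supplier B (EXW):
CIF value = EXW price + inland to port + export clearance + origin terminal + freight + insurance = 231915.93 + 906.80 + 379.95 + 892.44 + 5443.41 + 532.20 = 240070.73
Import duty = 240070.73 × 22.4% = 53775.84
Buyer bears (B): 906.80 + 379.95 + 892.44 + 5443.41 + 532.20 + 249.33 + 134.30 + 1534.41 = 10072.84
Landed cost (B) = invoice 231915.93 + 10072.84 + duty 53775.84 = 295764.61
Difference = |326710.54 − 295764.61| = 30945.93

Supplier B is cheaper by SGD 30945.93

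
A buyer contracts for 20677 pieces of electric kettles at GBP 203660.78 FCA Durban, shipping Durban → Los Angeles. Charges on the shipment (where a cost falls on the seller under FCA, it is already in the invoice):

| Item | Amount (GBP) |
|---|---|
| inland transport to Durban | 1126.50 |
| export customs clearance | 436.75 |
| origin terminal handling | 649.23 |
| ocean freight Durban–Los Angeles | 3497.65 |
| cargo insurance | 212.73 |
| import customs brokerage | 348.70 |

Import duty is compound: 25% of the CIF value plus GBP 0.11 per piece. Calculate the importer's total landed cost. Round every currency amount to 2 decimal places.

FCA: the seller delivers export-cleared goods to the carrier; the buyer bears costs from that point.
Already in the invoice (seller's account under FCA): inland to port, export clearance — exclude.
CIF value = FCA price + origin terminal + freight + insurance = 203660.78 + 649.23 + 3497.65 + 212.73 = 208020.39
Ad valorem component: 208020.39 × 25% = 52005.10
Specific component: 20677 × 0.11 = 2274.47
Import duty = 52005.10 + 2274.47 = 54279.57
Buyer bears: origin terminal 649.23 + freight 3497.65 + insurance 212.73 + brokerage 348.70 + duty 54279.57 = 58987.88
Landed cost = invoice 203660.78 + 58987.88 = 262648.66

Total landed cost: GBP 262648.66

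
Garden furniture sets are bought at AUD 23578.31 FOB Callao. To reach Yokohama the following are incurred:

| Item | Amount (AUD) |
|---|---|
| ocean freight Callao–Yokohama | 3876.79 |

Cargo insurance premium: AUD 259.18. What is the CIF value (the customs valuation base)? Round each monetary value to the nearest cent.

CIF = FOB price + freight + insurance
CIF = 23578.31 + 3876.79 + 259.18 = 27714.28

CIF value: AUD 27714.28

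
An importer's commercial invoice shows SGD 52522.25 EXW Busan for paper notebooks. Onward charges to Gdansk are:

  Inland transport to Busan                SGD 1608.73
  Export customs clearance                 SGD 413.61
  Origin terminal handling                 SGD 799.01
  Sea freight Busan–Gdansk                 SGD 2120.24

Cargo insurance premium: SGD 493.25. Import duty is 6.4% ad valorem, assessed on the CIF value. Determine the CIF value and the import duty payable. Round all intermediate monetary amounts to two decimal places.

CIF value: SGD 57957.09; import duty: SGD 3709.25

CIF = EXW price + pre-shipment costs + freight + insurance
CIF = 52522.25 + 1608.73 + 413.61 + 799.01 + 2120.24 + 493.25 = 57957.09
Import duty = 57957.09 × 6.4% = 3709.25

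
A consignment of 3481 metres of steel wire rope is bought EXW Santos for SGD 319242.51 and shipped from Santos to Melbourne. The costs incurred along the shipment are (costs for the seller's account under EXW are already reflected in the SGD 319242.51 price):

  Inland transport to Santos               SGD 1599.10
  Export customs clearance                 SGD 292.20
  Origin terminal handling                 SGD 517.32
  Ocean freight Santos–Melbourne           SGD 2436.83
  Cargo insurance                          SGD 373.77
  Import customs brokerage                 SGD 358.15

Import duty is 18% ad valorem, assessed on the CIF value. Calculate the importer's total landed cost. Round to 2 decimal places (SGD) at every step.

EXW: the seller makes goods available at their premises; the buyer bears all onward costs.
CIF value = EXW price + inland to port + export clearance + origin terminal + freight + insurance = 319242.51 + 1599.10 + 292.20 + 517.32 + 2436.83 + 373.77 = 324461.73
Import duty = 324461.73 × 18% = 58403.11
Buyer bears: inland to port 1599.10 + export clearance 292.20 + origin terminal 517.32 + freight 2436.83 + insurance 373.77 + brokerage 358.15 + duty 58403.11 = 63980.48
Landed cost = invoice 319242.51 + 63980.48 = 383222.99

Total landed cost: SGD 383222.99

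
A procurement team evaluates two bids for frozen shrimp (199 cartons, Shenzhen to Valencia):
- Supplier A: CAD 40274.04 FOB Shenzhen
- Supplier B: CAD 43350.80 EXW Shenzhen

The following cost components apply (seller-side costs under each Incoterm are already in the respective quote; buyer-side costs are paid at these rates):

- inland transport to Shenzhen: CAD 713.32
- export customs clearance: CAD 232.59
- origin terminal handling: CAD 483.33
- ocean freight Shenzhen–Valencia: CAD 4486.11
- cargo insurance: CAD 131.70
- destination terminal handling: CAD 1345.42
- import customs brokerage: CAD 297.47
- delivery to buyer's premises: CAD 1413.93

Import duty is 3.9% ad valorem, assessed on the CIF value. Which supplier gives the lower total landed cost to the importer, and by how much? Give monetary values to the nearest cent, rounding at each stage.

Supplier A (FOB):
CIF value = FOB price + freight + insurance = 40274.04 + 4486.11 + 131.70 = 44891.85
Import duty = 44891.85 × 3.9% = 1750.78
Buyer bears (A): 4486.11 + 131.70 + 1345.42 + 297.47 + 1413.93 = 7674.63
Landed cost (A) = invoice 40274.04 + 7674.63 + duty 1750.78 = 49699.45
Supplier B (EXW):
CIF value = EXW price + inland to port + export clearance + origin terminal + freight + insurance = 43350.80 + 713.32 + 232.59 + 483.33 + 4486.11 + 131.70 = 49397.85
Import duty = 49397.85 × 3.9% = 1926.52
Buyer bears (B): 713.32 + 232.59 + 483.33 + 4486.11 + 131.70 + 1345.42 + 297.47 + 1413.93 = 9103.87
Landed cost (B) = invoice 43350.80 + 9103.87 + duty 1926.52 = 54381.19
Difference = |49699.45 − 54381.19| = 4681.74

Supplier A is cheaper by CAD 4681.74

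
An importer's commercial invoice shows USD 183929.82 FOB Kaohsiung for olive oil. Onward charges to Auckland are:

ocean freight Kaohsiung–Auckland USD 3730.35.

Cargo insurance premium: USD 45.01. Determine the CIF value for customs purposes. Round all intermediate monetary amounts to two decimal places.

CIF value: USD 187705.18

CIF = FOB price + freight + insurance
CIF = 183929.82 + 3730.35 + 45.01 = 187705.18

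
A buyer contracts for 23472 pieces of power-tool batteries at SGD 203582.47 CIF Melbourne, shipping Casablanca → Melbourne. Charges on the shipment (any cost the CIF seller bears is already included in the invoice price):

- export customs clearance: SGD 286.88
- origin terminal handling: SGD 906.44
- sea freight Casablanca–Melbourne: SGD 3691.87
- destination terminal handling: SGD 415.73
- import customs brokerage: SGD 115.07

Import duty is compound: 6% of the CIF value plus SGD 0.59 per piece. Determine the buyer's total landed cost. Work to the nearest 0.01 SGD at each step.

CIF: the seller pays costs through ocean freight and marine insurance to the destination port.
Already in the invoice (seller's account under CIF): export clearance, origin terminal, freight — exclude.
The CIF price already equals the CIF value: 203582.47
Ad valorem component: 203582.47 × 6% = 12214.95
Specific component: 23472 × 0.59 = 13848.48
Import duty = 12214.95 + 13848.48 = 26063.43
Buyer bears: destination terminal 415.73 + brokerage 115.07 + duty 26063.43 = 26594.23
Landed cost = invoice 203582.47 + 26594.23 = 230176.70

Total landed cost: SGD 230176.70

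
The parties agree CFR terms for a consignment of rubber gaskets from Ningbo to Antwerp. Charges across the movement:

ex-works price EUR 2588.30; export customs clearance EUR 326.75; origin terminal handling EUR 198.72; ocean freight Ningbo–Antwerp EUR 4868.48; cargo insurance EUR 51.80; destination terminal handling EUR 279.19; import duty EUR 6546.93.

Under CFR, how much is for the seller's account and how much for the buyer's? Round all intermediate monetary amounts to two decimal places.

CFR: the seller pays costs through ocean freight to the destination port, but not insurance.
Seller's account: goods 2588.30 + export clearance 326.75 + origin terminal 198.72 + freight 4868.48 = 7982.25
Buyer's account: insurance 51.80 + destination terminal 279.19 + duty 6546.93 = 6877.92

Seller: EUR 7982.25; buyer: EUR 6877.92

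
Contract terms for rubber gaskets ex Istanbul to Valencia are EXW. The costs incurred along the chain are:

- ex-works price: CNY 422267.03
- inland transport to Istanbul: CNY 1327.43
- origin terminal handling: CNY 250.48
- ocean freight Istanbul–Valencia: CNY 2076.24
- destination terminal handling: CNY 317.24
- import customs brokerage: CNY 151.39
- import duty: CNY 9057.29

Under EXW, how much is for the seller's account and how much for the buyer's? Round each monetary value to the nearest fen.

Seller: CNY 422267.03; buyer: CNY 13180.07

EXW: the seller makes goods available at their premises; the buyer bears all onward costs.
Seller's account: goods 422267.03 = 422267.03
Buyer's account: inland to port 1327.43 + origin terminal 250.48 + freight 2076.24 + destination terminal 317.24 + brokerage 151.39 + duty 9057.29 = 13180.07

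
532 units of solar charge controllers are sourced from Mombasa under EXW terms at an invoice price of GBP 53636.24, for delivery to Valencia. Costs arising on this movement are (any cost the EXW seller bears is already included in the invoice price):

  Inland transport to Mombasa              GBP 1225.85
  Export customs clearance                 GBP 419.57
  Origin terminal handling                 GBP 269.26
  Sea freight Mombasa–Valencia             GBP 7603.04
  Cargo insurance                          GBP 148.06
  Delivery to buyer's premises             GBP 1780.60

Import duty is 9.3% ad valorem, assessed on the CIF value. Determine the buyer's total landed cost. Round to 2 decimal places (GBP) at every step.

Total landed cost: GBP 70969.71

EXW: the seller makes goods available at their premises; the buyer bears all onward costs.
CIF value = EXW price + inland to port + export clearance + origin terminal + freight + insurance = 53636.24 + 1225.85 + 419.57 + 269.26 + 7603.04 + 148.06 = 63302.02
Import duty = 63302.02 × 9.3% = 5887.09
Buyer bears: inland to port 1225.85 + export clearance 419.57 + origin terminal 269.26 + freight 7603.04 + insurance 148.06 + delivery 1780.60 + duty 5887.09 = 17333.47
Landed cost = invoice 53636.24 + 17333.47 = 70969.71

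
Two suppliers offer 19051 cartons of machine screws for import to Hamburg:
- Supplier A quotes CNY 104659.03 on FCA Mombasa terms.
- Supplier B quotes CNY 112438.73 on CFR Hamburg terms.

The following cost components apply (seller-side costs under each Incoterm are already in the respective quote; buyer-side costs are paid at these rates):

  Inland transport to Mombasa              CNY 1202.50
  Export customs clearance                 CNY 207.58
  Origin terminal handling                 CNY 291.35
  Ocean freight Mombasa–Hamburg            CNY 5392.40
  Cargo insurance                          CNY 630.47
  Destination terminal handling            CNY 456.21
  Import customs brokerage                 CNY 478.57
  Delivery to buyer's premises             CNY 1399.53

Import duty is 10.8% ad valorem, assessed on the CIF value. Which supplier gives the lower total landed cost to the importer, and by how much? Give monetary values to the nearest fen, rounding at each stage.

Supplier A (FCA):
CIF value = FCA price + origin terminal + freight + insurance = 104659.03 + 291.35 + 5392.40 + 630.47 = 110973.25
Import duty = 110973.25 × 10.8% = 11985.11
Buyer bears (A): 291.35 + 5392.40 + 630.47 + 456.21 + 478.57 + 1399.53 = 8648.53
Landed cost (A) = invoice 104659.03 + 8648.53 + duty 11985.11 = 125292.67
Supplier B (CFR):
CIF value = CFR price + insurance = 112438.73 + 630.47 = 113069.20
Import duty = 113069.20 × 10.8% = 12211.47
Buyer bears (B): 630.47 + 456.21 + 478.57 + 1399.53 = 2964.78
Landed cost (B) = invoice 112438.73 + 2964.78 + duty 12211.47 = 127614.98
Difference = |125292.67 − 127614.98| = 2322.31

Supplier A is cheaper by CNY 2322.31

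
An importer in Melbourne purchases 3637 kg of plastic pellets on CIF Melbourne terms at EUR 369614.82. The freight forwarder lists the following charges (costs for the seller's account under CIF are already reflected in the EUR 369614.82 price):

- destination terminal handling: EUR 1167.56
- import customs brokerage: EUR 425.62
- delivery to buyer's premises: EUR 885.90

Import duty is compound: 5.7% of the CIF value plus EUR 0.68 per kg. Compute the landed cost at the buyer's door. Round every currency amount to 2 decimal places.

Total landed cost: EUR 395635.10

CIF: the seller pays costs through ocean freight and marine insurance to the destination port.
The CIF price already equals the CIF value: 369614.82
Ad valorem component: 369614.82 × 5.7% = 21068.04
Specific component: 3637 × 0.68 = 2473.16
Import duty = 21068.04 + 2473.16 = 23541.20
Buyer bears: destination terminal 1167.56 + brokerage 425.62 + delivery 885.90 + duty 23541.20 = 26020.28
Landed cost = invoice 369614.82 + 26020.28 = 395635.10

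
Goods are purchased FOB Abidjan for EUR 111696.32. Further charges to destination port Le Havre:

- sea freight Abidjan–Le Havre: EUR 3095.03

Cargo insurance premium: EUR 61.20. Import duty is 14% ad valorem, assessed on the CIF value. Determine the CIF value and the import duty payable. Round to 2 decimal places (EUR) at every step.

CIF value: EUR 114852.55; import duty: EUR 16079.36

CIF = FOB price + freight + insurance
CIF = 111696.32 + 3095.03 + 61.20 = 114852.55
Import duty = 114852.55 × 14% = 16079.36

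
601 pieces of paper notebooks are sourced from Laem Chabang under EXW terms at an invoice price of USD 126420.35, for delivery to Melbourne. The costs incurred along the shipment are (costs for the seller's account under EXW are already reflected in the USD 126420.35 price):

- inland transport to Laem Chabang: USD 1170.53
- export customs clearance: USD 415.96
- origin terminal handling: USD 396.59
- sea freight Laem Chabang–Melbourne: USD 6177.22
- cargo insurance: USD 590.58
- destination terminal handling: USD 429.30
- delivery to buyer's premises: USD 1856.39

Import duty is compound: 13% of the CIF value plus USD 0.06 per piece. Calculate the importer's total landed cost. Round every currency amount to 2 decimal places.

Total landed cost: USD 155065.24

EXW: the seller makes goods available at their premises; the buyer bears all onward costs.
CIF value = EXW price + inland to port + export clearance + origin terminal + freight + insurance = 126420.35 + 1170.53 + 415.96 + 396.59 + 6177.22 + 590.58 = 135171.23
Ad valorem component: 135171.23 × 13% = 17572.26
Specific component: 601 × 0.06 = 36.06
Import duty = 17572.26 + 36.06 = 17608.32
Buyer bears: inland to port 1170.53 + export clearance 415.96 + origin terminal 396.59 + freight 6177.22 + insurance 590.58 + destination terminal 429.30 + delivery 1856.39 + duty 17608.32 = 28644.89
Landed cost = invoice 126420.35 + 28644.89 = 155065.24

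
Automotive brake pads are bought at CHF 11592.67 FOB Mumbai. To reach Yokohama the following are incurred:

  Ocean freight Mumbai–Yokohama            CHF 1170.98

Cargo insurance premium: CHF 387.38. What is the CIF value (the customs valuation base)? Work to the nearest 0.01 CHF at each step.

CIF = FOB price + freight + insurance
CIF = 11592.67 + 1170.98 + 387.38 = 13151.03

CIF value: CHF 13151.03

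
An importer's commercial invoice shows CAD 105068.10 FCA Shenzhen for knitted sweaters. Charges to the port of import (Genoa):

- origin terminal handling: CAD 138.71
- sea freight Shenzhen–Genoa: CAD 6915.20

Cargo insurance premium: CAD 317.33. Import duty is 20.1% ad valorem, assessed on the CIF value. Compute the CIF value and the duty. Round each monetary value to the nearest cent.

CIF = FCA price + pre-shipment costs + freight + insurance
CIF = 105068.10 + 138.71 + 6915.20 + 317.33 = 112439.34
Import duty = 112439.34 × 20.1% = 22600.31

CIF value: CAD 112439.34; import duty: CAD 22600.31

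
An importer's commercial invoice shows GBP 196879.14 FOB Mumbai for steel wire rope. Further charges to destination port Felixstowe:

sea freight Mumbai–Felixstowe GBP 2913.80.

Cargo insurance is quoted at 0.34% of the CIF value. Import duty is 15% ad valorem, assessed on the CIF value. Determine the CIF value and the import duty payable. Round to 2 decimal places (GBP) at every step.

Let C be the CIF value. C = FOB price + freight + 0.34% × C
C − 0.34% × C = 196879.14 + 2913.80
0.9966 × C = 199792.94
C = 199792.94 / 0.9966 = 200474.55
Insurance premium = 0.34% × 200474.55 = 681.61
Import duty = 200474.55 × 15% = 30071.18

CIF value: GBP 200474.55; import duty: GBP 30071.18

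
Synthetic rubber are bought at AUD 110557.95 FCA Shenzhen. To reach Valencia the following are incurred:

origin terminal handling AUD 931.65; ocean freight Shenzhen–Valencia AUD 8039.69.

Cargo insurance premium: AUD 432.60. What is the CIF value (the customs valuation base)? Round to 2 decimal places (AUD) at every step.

CIF = FCA price + pre-shipment costs + freight + insurance
CIF = 110557.95 + 931.65 + 8039.69 + 432.60 = 119961.89

CIF value: AUD 119961.89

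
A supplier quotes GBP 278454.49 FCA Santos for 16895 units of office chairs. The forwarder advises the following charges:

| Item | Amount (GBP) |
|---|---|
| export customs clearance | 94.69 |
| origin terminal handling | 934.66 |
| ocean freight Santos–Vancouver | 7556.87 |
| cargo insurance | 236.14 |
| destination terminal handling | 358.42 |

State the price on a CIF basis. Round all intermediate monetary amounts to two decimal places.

Not relevant to the conversion: export clearance — on the seller under both FCA and CIF; already in the FCA price and stays in the CIF price. destination terminal — on the buyer under both terms; not part of either seller's price.
From FCA to CIF, the seller additionally bears: origin terminal, freight, insurance.
CIF price = 278454.49 + 934.66 + 7556.87 + 236.14 = 287182.16

CIF price: GBP 287182.16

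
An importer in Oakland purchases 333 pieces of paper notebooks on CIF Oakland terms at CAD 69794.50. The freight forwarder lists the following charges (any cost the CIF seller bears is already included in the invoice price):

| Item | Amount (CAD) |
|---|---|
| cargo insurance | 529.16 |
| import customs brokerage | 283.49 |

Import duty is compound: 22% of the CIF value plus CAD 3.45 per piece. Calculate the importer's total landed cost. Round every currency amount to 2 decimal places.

CIF: the seller pays costs through ocean freight and marine insurance to the destination port.
Already in the invoice (seller's account under CIF): insurance — exclude.
The CIF price already equals the CIF value: 69794.50
Ad valorem component: 69794.50 × 22% = 15354.79
Specific component: 333 × 3.45 = 1148.85
Import duty = 15354.79 + 1148.85 = 16503.64
Buyer bears: brokerage 283.49 + duty 16503.64 = 16787.13
Landed cost = invoice 69794.50 + 16787.13 = 86581.63

Total landed cost: CAD 86581.63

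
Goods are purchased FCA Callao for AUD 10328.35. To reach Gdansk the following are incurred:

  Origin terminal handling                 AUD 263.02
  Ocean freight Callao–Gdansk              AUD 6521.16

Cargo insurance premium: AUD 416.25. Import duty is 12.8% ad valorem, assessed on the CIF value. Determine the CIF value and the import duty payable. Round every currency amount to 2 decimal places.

CIF value: AUD 17528.78; import duty: AUD 2243.68

CIF = FCA price + pre-shipment costs + freight + insurance
CIF = 10328.35 + 263.02 + 6521.16 + 416.25 = 17528.78
Import duty = 17528.78 × 12.8% = 2243.68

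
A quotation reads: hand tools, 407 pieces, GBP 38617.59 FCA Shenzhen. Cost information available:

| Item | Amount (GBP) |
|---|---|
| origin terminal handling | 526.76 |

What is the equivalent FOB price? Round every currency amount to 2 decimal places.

From FCA to FOB, the seller additionally bears: origin terminal.
FOB price = 38617.59 + 526.76 = 39144.35

FOB price: GBP 39144.35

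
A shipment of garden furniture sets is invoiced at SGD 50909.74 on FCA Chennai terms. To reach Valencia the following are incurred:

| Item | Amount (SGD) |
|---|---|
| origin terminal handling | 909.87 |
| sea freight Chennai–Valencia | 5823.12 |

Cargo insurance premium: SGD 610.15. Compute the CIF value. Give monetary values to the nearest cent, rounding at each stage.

CIF = FCA price + pre-shipment costs + freight + insurance
CIF = 50909.74 + 909.87 + 5823.12 + 610.15 = 58252.88

CIF value: SGD 58252.88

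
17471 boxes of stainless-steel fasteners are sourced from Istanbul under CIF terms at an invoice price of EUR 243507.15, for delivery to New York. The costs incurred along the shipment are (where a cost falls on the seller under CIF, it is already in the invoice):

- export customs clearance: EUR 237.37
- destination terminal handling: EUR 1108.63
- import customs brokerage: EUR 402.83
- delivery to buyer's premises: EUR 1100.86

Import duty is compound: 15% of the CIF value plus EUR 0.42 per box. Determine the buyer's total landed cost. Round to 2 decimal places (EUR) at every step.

Total landed cost: EUR 289983.36

CIF: the seller pays costs through ocean freight and marine insurance to the destination port.
Already in the invoice (seller's account under CIF): export clearance — exclude.
The CIF price already equals the CIF value: 243507.15
Ad valorem component: 243507.15 × 15% = 36526.07
Specific component: 17471 × 0.42 = 7337.82
Import duty = 36526.07 + 7337.82 = 43863.89
Buyer bears: destination terminal 1108.63 + brokerage 402.83 + delivery 1100.86 + duty 43863.89 = 46476.21
Landed cost = invoice 243507.15 + 46476.21 = 289983.36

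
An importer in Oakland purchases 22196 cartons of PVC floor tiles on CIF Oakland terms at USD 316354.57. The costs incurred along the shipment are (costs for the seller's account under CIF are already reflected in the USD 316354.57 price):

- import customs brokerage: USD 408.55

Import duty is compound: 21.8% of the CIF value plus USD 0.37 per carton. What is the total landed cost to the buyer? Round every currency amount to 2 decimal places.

Total landed cost: USD 393940.94

CIF: the seller pays costs through ocean freight and marine insurance to the destination port.
The CIF price already equals the CIF value: 316354.57
Ad valorem component: 316354.57 × 21.8% = 68965.30
Specific component: 22196 × 0.37 = 8212.52
Import duty = 68965.30 + 8212.52 = 77177.82
Buyer bears: brokerage 408.55 + duty 77177.82 = 77586.37
Landed cost = invoice 316354.57 + 77586.37 = 393940.94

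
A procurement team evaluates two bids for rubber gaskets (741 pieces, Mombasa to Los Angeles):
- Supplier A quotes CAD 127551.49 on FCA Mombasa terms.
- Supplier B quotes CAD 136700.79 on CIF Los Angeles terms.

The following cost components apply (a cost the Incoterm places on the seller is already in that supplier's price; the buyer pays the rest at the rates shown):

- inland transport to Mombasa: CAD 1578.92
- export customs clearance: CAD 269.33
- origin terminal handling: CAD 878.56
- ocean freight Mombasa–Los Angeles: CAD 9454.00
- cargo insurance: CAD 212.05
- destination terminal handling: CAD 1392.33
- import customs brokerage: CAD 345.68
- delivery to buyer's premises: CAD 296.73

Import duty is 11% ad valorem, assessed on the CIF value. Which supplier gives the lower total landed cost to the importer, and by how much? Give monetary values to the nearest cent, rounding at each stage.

Supplier A (FCA):
CIF value = FCA price + origin terminal + freight + insurance = 127551.49 + 878.56 + 9454.00 + 212.05 = 138096.10
Import duty = 138096.10 × 11% = 15190.57
Buyer bears (A): 878.56 + 9454.00 + 212.05 + 1392.33 + 345.68 + 296.73 = 12579.35
Landed cost (A) = invoice 127551.49 + 12579.35 + duty 15190.57 = 155321.41
Supplier B (CIF):
The CIF price already equals the CIF value: 136700.79
Import duty = 136700.79 × 11% = 15037.09
Buyer bears (B): 1392.33 + 345.68 + 296.73 = 2034.74
Landed cost (B) = invoice 136700.79 + 2034.74 + duty 15037.09 = 153772.62
Difference = |155321.41 − 153772.62| = 1548.79

Supplier B is cheaper by CAD 1548.79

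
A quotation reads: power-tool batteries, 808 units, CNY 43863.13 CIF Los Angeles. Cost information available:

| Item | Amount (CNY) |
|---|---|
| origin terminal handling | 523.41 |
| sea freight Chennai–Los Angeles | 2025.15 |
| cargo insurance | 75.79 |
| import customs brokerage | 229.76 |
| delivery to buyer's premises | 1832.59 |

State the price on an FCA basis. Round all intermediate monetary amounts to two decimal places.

FCA price: CNY 41238.78

Not relevant to the conversion: delivery, brokerage — on the buyer under both terms; not part of either seller's price.
From CIF to FCA, the seller no longer bears: origin terminal, freight, insurance.
FCA price = 43863.13 − 523.41 − 2025.15 − 75.79 = 41238.78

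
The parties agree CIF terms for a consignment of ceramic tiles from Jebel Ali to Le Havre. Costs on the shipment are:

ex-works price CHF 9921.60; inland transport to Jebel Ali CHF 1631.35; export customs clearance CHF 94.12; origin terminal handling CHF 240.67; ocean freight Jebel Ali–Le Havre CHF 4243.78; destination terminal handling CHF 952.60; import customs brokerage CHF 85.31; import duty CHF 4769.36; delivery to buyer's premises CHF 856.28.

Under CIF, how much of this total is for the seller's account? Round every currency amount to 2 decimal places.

CIF: the seller pays costs through ocean freight and marine insurance to the destination port.
Seller's account: goods 9921.60 + inland to port 1631.35 + export clearance 94.12 + origin terminal 240.67 + freight 4243.78 = 16131.52
Buyer's account: destination terminal 952.60 + brokerage 85.31 + duty 4769.36 + delivery 856.28 = 6663.55

Seller's account: CHF 16131.52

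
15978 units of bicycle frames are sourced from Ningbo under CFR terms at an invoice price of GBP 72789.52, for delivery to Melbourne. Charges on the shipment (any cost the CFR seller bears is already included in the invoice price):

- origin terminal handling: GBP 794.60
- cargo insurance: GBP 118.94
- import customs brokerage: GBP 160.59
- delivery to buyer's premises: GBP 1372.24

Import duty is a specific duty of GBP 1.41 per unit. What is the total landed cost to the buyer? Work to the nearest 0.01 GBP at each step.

Total landed cost: GBP 96970.27

CFR: the seller pays costs through ocean freight to the destination port, but not insurance.
Already in the invoice (seller's account under CFR): origin terminal — exclude.
CIF value = CFR price + insurance = 72789.52 + 118.94 = 72908.46
Import duty = 15978 × 1.41 = 22528.98
Buyer bears: insurance 118.94 + brokerage 160.59 + delivery 1372.24 + duty 22528.98 = 24180.75
Landed cost = invoice 72789.52 + 24180.75 = 96970.27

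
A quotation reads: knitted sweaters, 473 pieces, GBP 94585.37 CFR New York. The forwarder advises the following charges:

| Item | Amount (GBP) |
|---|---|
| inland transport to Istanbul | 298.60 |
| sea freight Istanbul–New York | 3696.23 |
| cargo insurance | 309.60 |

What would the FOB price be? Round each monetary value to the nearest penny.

Not relevant to the conversion: inland to port — on the seller under both CFR and FOB; already in the CFR price and stays in the FOB price. insurance — on the buyer under both terms; not part of either seller's price.
From CFR to FOB, the seller no longer bears: freight.
FOB price = 94585.37 − 3696.23 = 90889.14

FOB price: GBP 90889.14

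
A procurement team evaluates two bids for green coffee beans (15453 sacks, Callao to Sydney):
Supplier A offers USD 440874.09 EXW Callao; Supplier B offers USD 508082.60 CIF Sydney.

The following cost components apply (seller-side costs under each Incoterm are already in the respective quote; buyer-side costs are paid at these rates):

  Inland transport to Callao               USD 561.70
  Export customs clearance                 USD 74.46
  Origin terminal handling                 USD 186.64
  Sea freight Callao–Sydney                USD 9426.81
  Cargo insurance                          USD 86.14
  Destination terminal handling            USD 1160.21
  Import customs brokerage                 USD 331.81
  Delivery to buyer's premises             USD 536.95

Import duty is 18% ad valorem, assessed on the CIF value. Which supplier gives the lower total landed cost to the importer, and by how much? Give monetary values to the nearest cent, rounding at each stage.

Supplier A (EXW):
CIF value = EXW price + inland to port + export clearance + origin terminal + freight + insurance = 440874.09 + 561.70 + 74.46 + 186.64 + 9426.81 + 86.14 = 451209.84
Import duty = 451209.84 × 18% = 81217.77
Buyer bears (A): 561.70 + 74.46 + 186.64 + 9426.81 + 86.14 + 1160.21 + 331.81 + 536.95 = 12364.72
Landed cost (A) = invoice 440874.09 + 12364.72 + duty 81217.77 = 534456.58
Supplier B (CIF):
The CIF price already equals the CIF value: 508082.60
Import duty = 508082.60 × 18% = 91454.87
Buyer bears (B): 1160.21 + 331.81 + 536.95 = 2028.97
Landed cost (B) = invoice 508082.60 + 2028.97 + duty 91454.87 = 601566.44
Difference = |534456.58 − 601566.44| = 67109.86

Supplier A is cheaper by USD 67109.86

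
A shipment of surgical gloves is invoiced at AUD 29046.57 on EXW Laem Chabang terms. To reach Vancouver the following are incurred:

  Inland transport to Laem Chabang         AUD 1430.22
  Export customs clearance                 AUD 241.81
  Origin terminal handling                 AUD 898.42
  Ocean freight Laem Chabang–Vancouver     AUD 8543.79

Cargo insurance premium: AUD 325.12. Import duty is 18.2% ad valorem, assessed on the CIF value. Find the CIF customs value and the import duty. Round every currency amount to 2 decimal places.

CIF = EXW price + pre-shipment costs + freight + insurance
CIF = 29046.57 + 1430.22 + 241.81 + 898.42 + 8543.79 + 325.12 = 40485.93
Import duty = 40485.93 × 18.2% = 7368.44

CIF value: AUD 40485.93; import duty: AUD 7368.44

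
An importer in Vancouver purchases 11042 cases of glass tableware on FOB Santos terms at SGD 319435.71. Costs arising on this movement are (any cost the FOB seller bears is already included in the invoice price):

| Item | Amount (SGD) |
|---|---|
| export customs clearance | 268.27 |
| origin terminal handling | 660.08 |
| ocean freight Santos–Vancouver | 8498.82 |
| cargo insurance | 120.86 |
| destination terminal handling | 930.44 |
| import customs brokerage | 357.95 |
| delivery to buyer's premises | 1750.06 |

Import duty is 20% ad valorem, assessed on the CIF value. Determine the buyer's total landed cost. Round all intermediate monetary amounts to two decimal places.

FOB: the seller bears costs until goods are on board at the origin port; the buyer bears freight, insurance and all costs thereafter.
Already in the invoice (seller's account under FOB): export clearance, origin terminal — exclude.
CIF value = FOB price + freight + insurance = 319435.71 + 8498.82 + 120.86 = 328055.39
Import duty = 328055.39 × 20% = 65611.08
Buyer bears: freight 8498.82 + insurance 120.86 + destination terminal 930.44 + brokerage 357.95 + delivery 1750.06 + duty 65611.08 = 77269.21
Landed cost = invoice 319435.71 + 77269.21 = 396704.92

Total landed cost: SGD 396704.92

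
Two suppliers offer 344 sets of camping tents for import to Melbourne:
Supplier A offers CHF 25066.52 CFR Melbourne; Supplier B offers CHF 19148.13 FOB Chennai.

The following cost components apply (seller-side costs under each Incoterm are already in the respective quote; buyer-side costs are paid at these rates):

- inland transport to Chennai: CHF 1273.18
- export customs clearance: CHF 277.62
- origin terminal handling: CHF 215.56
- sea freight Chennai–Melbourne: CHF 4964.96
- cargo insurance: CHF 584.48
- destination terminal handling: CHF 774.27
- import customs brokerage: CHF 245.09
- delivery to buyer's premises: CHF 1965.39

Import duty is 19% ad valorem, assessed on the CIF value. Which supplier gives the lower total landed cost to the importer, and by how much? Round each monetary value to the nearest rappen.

Supplier B is cheaper by CHF 1134.58

Supplier A (CFR):
CIF value = CFR price + insurance = 25066.52 + 584.48 = 25651.00
Import duty = 25651.00 × 19% = 4873.69
Buyer bears (A): 584.48 + 774.27 + 245.09 + 1965.39 = 3569.23
Landed cost (A) = invoice 25066.52 + 3569.23 + duty 4873.69 = 33509.44
Supplier B (FOB):
CIF value = FOB price + freight + insurance = 19148.13 + 4964.96 + 584.48 = 24697.57
Import duty = 24697.57 × 19% = 4692.54
Buyer bears (B): 4964.96 + 584.48 + 774.27 + 245.09 + 1965.39 = 8534.19
Landed cost (B) = invoice 19148.13 + 8534.19 + duty 4692.54 = 32374.86
Difference = |33509.44 − 32374.86| = 1134.58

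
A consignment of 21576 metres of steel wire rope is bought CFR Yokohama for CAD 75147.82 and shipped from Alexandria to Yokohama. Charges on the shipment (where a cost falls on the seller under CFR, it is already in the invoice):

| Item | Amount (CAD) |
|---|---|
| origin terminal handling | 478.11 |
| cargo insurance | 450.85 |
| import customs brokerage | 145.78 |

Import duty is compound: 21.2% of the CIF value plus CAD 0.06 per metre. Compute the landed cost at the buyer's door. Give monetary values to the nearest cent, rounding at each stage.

Total landed cost: CAD 93065.93

CFR: the seller pays costs through ocean freight to the destination port, but not insurance.
Already in the invoice (seller's account under CFR): origin terminal — exclude.
CIF value = CFR price + insurance = 75147.82 + 450.85 = 75598.67
Ad valorem component: 75598.67 × 21.2% = 16026.92
Specific component: 21576 × 0.06 = 1294.56
Import duty = 16026.92 + 1294.56 = 17321.48
Buyer bears: insurance 450.85 + brokerage 145.78 + duty 17321.48 = 17918.11
Landed cost = invoice 75147.82 + 17918.11 = 93065.93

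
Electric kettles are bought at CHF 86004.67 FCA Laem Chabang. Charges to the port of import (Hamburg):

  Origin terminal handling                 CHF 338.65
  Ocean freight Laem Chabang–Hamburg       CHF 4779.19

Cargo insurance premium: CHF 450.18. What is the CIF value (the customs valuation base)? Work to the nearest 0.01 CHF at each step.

CIF = FCA price + pre-shipment costs + freight + insurance
CIF = 86004.67 + 338.65 + 4779.19 + 450.18 = 91572.69

CIF value: CHF 91572.69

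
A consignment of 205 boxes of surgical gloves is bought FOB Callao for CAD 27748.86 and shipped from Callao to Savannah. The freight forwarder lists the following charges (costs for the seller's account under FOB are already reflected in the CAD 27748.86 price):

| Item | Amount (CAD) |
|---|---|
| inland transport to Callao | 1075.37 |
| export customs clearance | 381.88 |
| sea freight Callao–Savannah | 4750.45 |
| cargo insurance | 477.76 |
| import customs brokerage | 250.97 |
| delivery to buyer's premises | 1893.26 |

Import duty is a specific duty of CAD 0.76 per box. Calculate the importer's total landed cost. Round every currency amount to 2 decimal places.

Total landed cost: CAD 35277.10

FOB: the seller bears costs until goods are on board at the origin port; the buyer bears freight, insurance and all costs thereafter.
Already in the invoice (seller's account under FOB): inland to port, export clearance — exclude.
CIF value = FOB price + freight + insurance = 27748.86 + 4750.45 + 477.76 = 32977.07
Import duty = 205 × 0.76 = 155.80
Buyer bears: freight 4750.45 + insurance 477.76 + brokerage 250.97 + delivery 1893.26 + duty 155.80 = 7528.24
Landed cost = invoice 27748.86 + 7528.24 = 35277.10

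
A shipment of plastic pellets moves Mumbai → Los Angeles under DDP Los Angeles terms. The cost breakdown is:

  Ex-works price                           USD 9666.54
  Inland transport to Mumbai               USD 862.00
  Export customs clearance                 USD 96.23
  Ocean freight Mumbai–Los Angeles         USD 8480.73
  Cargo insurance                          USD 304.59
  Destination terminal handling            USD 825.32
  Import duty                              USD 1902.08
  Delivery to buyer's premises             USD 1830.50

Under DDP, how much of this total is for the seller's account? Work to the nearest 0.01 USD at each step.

Seller's account: USD 23967.99

DDP: the seller bears all costs including import duty.
Seller's account: goods 9666.54 + inland to port 862.00 + export clearance 96.23 + freight 8480.73 + insurance 304.59 + destination terminal 825.32 + duty 1902.08 + delivery 1830.50 = 23967.99
Buyer's account: 0.00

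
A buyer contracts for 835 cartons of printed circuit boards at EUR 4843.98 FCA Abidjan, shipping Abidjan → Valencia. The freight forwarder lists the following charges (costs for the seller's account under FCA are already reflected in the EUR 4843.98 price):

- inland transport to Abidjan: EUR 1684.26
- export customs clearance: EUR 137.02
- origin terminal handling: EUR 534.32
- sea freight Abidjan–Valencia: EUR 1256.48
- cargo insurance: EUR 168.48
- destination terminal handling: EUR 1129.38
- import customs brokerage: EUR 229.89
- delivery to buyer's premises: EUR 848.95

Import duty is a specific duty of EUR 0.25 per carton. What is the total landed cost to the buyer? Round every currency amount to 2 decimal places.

Total landed cost: EUR 9220.23

FCA: the seller delivers export-cleared goods to the carrier; the buyer bears costs from that point.
Already in the invoice (seller's account under FCA): inland to port, export clearance — exclude.
CIF value = FCA price + origin terminal + freight + insurance = 4843.98 + 534.32 + 1256.48 + 168.48 = 6803.26
Import duty = 835 × 0.25 = 208.75
Buyer bears: origin terminal 534.32 + freight 1256.48 + insurance 168.48 + destination terminal 1129.38 + brokerage 229.89 + delivery 848.95 + duty 208.75 = 4376.25
Landed cost = invoice 4843.98 + 4376.25 = 9220.23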